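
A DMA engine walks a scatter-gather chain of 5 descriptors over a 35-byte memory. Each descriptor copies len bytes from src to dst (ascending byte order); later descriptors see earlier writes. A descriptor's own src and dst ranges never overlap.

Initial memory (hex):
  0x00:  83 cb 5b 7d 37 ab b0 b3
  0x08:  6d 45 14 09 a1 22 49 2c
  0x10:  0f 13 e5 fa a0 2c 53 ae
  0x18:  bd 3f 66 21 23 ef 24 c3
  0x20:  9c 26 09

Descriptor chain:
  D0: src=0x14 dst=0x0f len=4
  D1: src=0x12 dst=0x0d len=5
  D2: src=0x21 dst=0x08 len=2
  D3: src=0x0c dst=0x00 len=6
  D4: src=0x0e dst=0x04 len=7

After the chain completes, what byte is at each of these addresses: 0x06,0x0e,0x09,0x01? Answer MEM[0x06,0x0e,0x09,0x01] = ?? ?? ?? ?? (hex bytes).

D0: mem[0x0f..0x12] <- [a0 2c 53 ae]
D1: mem[0x0d..0x11] <- [ae fa a0 2c 53]
D2: mem[0x08..0x09] <- [26 09]
D3: mem[0x00..0x05] <- [a1 ae fa a0 2c 53]
D4: mem[0x04..0x0a] <- [fa a0 2c 53 ae fa a0]
query mem[0x06]=0x2c, mem[0x0e]=0xfa, mem[0x09]=0xfa, mem[0x01]=0xae

MEM[0x06,0x0e,0x09,0x01] = 2c fa fa ae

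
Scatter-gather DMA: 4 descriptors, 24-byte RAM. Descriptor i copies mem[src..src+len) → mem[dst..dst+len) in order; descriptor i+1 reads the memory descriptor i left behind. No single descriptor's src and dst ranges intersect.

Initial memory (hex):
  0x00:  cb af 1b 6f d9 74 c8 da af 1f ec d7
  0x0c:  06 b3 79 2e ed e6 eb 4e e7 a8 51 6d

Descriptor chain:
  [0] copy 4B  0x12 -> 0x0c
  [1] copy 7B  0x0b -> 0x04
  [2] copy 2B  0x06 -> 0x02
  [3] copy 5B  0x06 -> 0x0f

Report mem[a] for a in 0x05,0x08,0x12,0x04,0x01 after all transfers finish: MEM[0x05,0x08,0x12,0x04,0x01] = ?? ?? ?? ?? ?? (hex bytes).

MEM[0x05,0x08,0x12,0x04,0x01] = eb a8 ed d7 af

[0] 0x12->0x0c len=4 : eb 4e e7 a8
[1] 0x0b->0x04 len=7 : d7 eb 4e e7 a8 ed e6
[2] 0x06->0x02 len=2 : 4e e7
[3] 0x06->0x0f len=5 : 4e e7 a8 ed e6
query mem[0x05]=0xeb, mem[0x08]=0xa8, mem[0x12]=0xed, mem[0x04]=0xd7, mem[0x01]=0xaf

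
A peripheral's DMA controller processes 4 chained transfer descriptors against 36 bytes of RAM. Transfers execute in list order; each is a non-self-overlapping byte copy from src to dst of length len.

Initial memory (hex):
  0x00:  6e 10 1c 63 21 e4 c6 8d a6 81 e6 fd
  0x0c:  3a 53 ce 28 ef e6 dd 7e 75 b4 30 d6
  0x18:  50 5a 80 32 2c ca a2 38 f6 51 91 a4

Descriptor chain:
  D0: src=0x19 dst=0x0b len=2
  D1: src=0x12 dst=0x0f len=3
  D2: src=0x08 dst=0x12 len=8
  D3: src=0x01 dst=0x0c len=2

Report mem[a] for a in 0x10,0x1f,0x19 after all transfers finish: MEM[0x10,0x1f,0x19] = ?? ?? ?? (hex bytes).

D0: mem[0x0b..0x0c] <- [5a 80]
D1: mem[0x0f..0x11] <- [dd 7e 75]
D2: mem[0x12..0x19] <- [a6 81 e6 5a 80 53 ce dd]
D3: mem[0x0c..0x0d] <- [10 1c]
query mem[0x10]=0x7e, mem[0x1f]=0x38, mem[0x19]=0xdd

MEM[0x10,0x1f,0x19] = 7e 38 dd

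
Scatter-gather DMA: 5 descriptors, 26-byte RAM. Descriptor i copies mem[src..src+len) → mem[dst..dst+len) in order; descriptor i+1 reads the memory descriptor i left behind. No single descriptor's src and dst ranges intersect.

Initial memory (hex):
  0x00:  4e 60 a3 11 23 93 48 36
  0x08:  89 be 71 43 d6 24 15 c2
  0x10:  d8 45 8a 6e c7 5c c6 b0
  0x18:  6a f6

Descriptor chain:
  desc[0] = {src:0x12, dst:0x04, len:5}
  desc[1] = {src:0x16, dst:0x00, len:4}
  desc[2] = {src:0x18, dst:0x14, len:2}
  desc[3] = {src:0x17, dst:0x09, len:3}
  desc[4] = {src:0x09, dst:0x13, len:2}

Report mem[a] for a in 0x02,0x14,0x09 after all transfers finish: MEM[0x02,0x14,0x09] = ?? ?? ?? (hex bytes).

[0] 0x12->0x04 len=5 : 8a 6e c7 5c c6
[1] 0x16->0x00 len=4 : c6 b0 6a f6
[2] 0x18->0x14 len=2 : 6a f6
[3] 0x17->0x09 len=3 : b0 6a f6
[4] 0x09->0x13 len=2 : b0 6a
query mem[0x02]=0x6a, mem[0x14]=0x6a, mem[0x09]=0xb0

MEM[0x02,0x14,0x09] = 6a 6a b0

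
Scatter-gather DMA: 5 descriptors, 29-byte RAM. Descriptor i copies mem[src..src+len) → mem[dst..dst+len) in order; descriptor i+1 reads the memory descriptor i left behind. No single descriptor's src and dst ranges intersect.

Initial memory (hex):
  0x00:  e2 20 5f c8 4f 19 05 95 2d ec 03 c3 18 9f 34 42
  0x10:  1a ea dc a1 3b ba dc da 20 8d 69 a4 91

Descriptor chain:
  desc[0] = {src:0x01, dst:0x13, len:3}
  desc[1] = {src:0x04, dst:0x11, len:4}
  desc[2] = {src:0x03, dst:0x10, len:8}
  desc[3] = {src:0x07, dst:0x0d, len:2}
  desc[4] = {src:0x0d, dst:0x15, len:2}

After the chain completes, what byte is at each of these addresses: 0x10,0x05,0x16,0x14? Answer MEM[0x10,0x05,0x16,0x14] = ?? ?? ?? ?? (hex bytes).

MEM[0x10,0x05,0x16,0x14] = c8 19 2d 95

[0] 0x01->0x13 len=3 : 20 5f c8
[1] 0x04->0x11 len=4 : 4f 19 05 95
[2] 0x03->0x10 len=8 : c8 4f 19 05 95 2d ec 03
[3] 0x07->0x0d len=2 : 95 2d
[4] 0x0d->0x15 len=2 : 95 2d
query mem[0x10]=0xc8, mem[0x05]=0x19, mem[0x16]=0x2d, mem[0x14]=0x95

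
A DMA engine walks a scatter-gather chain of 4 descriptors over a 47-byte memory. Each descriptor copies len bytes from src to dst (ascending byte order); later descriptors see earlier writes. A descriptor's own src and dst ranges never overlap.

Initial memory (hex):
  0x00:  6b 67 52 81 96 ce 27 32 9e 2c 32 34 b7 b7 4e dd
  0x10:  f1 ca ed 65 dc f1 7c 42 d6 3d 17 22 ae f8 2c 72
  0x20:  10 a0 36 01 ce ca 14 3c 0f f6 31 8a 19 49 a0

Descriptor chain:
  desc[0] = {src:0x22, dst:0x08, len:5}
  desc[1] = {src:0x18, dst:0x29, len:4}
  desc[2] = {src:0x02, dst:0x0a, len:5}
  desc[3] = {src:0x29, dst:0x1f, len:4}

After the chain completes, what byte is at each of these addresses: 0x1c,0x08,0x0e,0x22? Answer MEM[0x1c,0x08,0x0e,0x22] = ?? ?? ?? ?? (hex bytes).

MEM[0x1c,0x08,0x0e,0x22] = ae 36 27 22

D0: mem[0x08..0x0c] <- [36 01 ce ca 14]
D1: mem[0x29..0x2c] <- [d6 3d 17 22]
D2: mem[0x0a..0x0e] <- [52 81 96 ce 27]
D3: mem[0x1f..0x22] <- [d6 3d 17 22]
query mem[0x1c]=0xae, mem[0x08]=0x36, mem[0x0e]=0x27, mem[0x22]=0x22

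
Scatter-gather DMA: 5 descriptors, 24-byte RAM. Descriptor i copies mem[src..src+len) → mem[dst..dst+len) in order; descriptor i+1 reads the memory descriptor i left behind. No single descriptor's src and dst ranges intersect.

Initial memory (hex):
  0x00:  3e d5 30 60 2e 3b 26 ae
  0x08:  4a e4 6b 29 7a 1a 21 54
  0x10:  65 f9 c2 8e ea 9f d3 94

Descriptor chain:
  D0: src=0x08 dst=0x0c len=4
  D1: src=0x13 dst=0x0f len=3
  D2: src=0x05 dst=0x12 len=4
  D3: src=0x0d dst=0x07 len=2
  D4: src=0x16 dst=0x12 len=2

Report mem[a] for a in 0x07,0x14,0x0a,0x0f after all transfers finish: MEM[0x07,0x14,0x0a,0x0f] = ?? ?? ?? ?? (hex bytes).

#0 dst[0x0c+4] := {0x4a,0xe4,0x6b,0x29}
#1 dst[0x0f+3] := {0x8e,0xea,0x9f}
#2 dst[0x12+4] := {0x3b,0x26,0xae,0x4a}
#3 dst[0x07+2] := {0xe4,0x6b}
#4 dst[0x12+2] := {0xd3,0x94}
query mem[0x07]=0xe4, mem[0x14]=0xae, mem[0x0a]=0x6b, mem[0x0f]=0x8e

MEM[0x07,0x14,0x0a,0x0f] = e4 ae 6b 8e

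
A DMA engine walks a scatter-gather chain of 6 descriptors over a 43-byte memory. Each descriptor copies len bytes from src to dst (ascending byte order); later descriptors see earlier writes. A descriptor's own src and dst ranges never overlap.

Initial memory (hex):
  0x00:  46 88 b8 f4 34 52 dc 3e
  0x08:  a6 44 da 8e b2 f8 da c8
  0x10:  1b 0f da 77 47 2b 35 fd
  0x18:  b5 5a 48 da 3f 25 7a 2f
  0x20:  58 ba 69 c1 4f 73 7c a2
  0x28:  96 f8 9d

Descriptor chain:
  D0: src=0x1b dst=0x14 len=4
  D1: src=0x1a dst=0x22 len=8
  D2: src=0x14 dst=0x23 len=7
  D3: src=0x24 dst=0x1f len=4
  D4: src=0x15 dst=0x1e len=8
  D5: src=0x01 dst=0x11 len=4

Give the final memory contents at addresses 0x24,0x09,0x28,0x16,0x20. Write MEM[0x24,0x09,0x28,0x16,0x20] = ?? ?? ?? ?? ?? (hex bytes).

MEM[0x24,0x09,0x28,0x16,0x20] = da 44 5a 25 7a

[0] 0x1b->0x14 len=4 : da 3f 25 7a
[1] 0x1a->0x22 len=8 : 48 da 3f 25 7a 2f 58 ba
[2] 0x14->0x23 len=7 : da 3f 25 7a b5 5a 48
[3] 0x24->0x1f len=4 : 3f 25 7a b5
[4] 0x15->0x1e len=8 : 3f 25 7a b5 5a 48 da 3f
[5] 0x01->0x11 len=4 : 88 b8 f4 34
query mem[0x24]=0xda, mem[0x09]=0x44, mem[0x28]=0x5a, mem[0x16]=0x25, mem[0x20]=0x7a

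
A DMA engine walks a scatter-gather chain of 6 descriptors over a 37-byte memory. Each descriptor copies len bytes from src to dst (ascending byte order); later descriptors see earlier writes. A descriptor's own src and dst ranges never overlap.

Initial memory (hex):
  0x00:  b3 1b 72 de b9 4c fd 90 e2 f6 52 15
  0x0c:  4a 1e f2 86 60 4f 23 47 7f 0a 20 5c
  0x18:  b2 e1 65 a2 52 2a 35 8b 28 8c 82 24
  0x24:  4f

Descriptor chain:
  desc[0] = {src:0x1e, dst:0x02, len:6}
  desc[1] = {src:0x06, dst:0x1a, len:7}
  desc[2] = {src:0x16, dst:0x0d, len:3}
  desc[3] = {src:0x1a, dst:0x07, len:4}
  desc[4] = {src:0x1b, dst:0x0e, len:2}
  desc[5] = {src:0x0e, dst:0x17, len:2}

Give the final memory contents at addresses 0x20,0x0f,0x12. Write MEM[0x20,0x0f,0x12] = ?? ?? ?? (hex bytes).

D0: mem[0x02..0x07] <- [35 8b 28 8c 82 24]
D1: mem[0x1a..0x20] <- [82 24 e2 f6 52 15 4a]
D2: mem[0x0d..0x0f] <- [20 5c b2]
D3: mem[0x07..0x0a] <- [82 24 e2 f6]
D4: mem[0x0e..0x0f] <- [24 e2]
D5: mem[0x17..0x18] <- [24 e2]
query mem[0x20]=0x4a, mem[0x0f]=0xe2, mem[0x12]=0x23

MEM[0x20,0x0f,0x12] = 4a e2 23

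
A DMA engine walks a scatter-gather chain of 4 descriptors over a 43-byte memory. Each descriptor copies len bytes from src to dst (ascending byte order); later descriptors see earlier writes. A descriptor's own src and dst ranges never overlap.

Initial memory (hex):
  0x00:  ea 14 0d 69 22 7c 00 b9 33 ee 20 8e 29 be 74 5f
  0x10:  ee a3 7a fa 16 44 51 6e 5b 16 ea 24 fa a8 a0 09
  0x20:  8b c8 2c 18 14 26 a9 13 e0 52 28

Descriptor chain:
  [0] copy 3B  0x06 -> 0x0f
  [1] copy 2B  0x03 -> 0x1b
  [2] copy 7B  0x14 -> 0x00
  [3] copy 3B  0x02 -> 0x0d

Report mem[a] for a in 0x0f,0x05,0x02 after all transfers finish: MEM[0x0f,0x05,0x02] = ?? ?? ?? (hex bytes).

MEM[0x0f,0x05,0x02] = 5b 16 51

#0 dst[0x0f+3] := {0x00,0xb9,0x33}
#1 dst[0x1b+2] := {0x69,0x22}
#2 dst[0x00+7] := {0x16,0x44,0x51,0x6e,0x5b,0x16,0xea}
#3 dst[0x0d+3] := {0x51,0x6e,0x5b}
query mem[0x0f]=0x5b, mem[0x05]=0x16, mem[0x02]=0x51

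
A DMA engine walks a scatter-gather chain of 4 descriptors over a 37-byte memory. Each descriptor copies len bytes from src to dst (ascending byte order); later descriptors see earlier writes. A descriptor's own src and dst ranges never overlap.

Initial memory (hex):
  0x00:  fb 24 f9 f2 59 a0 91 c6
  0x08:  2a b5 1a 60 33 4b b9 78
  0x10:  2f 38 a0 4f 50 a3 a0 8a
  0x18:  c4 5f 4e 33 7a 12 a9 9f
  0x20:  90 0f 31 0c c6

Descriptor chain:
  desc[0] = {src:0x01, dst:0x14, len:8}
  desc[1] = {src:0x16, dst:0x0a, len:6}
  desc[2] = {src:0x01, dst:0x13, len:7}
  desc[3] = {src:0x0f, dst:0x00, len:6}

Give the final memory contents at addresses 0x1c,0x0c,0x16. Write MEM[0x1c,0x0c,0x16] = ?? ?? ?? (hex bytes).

MEM[0x1c,0x0c,0x16] = 7a a0 59

[0] 0x01->0x14 len=8 : 24 f9 f2 59 a0 91 c6 2a
[1] 0x16->0x0a len=6 : f2 59 a0 91 c6 2a
[2] 0x01->0x13 len=7 : 24 f9 f2 59 a0 91 c6
[3] 0x0f->0x00 len=6 : 2a 2f 38 a0 24 f9
query mem[0x1c]=0x7a, mem[0x0c]=0xa0, mem[0x16]=0x59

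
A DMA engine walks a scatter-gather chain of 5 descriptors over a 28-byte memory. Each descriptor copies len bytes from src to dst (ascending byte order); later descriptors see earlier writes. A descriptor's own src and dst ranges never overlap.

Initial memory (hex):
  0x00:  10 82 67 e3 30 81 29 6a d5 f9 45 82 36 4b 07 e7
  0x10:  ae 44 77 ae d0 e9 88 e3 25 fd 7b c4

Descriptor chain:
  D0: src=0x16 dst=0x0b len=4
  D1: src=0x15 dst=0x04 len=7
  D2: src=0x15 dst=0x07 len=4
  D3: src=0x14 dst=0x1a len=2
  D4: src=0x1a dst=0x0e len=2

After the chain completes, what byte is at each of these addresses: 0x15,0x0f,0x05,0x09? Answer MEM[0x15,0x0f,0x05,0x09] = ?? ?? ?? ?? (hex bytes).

D0: mem[0x0b..0x0e] <- [88 e3 25 fd]
D1: mem[0x04..0x0a] <- [e9 88 e3 25 fd 7b c4]
D2: mem[0x07..0x0a] <- [e9 88 e3 25]
D3: mem[0x1a..0x1b] <- [d0 e9]
D4: mem[0x0e..0x0f] <- [d0 e9]
query mem[0x15]=0xe9, mem[0x0f]=0xe9, mem[0x05]=0x88, mem[0x09]=0xe3

MEM[0x15,0x0f,0x05,0x09] = e9 e9 88 e3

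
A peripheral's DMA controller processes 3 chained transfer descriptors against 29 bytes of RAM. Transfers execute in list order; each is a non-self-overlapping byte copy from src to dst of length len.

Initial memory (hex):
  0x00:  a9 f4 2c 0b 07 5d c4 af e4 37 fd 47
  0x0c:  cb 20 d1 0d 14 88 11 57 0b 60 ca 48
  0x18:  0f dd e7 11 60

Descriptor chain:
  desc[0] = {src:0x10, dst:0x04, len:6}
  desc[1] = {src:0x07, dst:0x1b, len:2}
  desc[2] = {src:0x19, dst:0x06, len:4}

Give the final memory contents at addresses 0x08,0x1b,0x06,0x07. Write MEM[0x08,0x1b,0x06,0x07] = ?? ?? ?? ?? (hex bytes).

MEM[0x08,0x1b,0x06,0x07] = 57 57 dd e7

[0] 0x10->0x04 len=6 : 14 88 11 57 0b 60
[1] 0x07->0x1b len=2 : 57 0b
[2] 0x19->0x06 len=4 : dd e7 57 0b
query mem[0x08]=0x57, mem[0x1b]=0x57, mem[0x06]=0xdd, mem[0x07]=0xe7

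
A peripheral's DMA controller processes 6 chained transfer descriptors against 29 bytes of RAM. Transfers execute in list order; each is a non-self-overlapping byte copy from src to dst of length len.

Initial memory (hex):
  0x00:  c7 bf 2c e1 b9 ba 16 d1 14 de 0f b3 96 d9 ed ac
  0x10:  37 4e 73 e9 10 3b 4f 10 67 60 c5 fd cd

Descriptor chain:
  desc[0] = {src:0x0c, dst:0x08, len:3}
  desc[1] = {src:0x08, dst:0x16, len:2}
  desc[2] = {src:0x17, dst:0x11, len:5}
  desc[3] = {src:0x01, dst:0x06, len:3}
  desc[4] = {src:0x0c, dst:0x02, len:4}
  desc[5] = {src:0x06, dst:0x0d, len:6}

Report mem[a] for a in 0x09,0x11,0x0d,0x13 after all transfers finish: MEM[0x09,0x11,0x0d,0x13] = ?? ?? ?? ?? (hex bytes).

MEM[0x09,0x11,0x0d,0x13] = d9 ed bf 60

  after D0: wrote 3B at 0x08 = 96d9ed
  after D1: wrote 2B at 0x16 = 96d9
  after D2: wrote 5B at 0x11 = d96760c5fd
  after D3: wrote 3B at 0x06 = bf2ce1
  after D4: wrote 4B at 0x02 = 96d9edac
  after D5: wrote 6B at 0x0d = bf2ce1d9edb3
query mem[0x09]=0xd9, mem[0x11]=0xed, mem[0x0d]=0xbf, mem[0x13]=0x60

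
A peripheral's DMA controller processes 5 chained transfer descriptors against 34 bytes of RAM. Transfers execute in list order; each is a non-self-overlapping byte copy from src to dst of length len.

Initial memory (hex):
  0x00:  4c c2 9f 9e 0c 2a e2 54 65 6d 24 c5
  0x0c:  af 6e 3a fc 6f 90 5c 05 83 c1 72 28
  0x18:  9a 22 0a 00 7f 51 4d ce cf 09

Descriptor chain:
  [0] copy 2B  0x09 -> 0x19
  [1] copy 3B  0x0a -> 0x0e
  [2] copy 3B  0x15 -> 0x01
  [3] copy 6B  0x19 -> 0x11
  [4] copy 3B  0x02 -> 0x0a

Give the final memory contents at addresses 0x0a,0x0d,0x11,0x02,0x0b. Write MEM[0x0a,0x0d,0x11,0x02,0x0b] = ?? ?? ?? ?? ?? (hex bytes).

  after D0: wrote 2B at 0x19 = 6d24
  after D1: wrote 3B at 0x0e = 24c5af
  after D2: wrote 3B at 0x01 = c17228
  after D3: wrote 6B at 0x11 = 6d24007f514d
  after D4: wrote 3B at 0x0a = 72280c
query mem[0x0a]=0x72, mem[0x0d]=0x6e, mem[0x11]=0x6d, mem[0x02]=0x72, mem[0x0b]=0x28

MEM[0x0a,0x0d,0x11,0x02,0x0b] = 72 6e 6d 72 28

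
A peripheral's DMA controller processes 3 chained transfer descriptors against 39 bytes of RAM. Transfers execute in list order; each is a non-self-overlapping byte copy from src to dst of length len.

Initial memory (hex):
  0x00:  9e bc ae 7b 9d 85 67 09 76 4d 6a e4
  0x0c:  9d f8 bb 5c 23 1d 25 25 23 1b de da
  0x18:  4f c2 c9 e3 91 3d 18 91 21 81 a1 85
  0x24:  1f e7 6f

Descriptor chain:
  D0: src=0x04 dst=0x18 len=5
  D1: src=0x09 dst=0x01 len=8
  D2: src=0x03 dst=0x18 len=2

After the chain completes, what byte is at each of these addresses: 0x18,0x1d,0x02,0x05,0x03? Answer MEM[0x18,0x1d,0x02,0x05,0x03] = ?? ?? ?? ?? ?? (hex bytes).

D0: mem[0x18..0x1c] <- [9d 85 67 09 76]
D1: mem[0x01..0x08] <- [4d 6a e4 9d f8 bb 5c 23]
D2: mem[0x18..0x19] <- [e4 9d]
query mem[0x18]=0xe4, mem[0x1d]=0x3d, mem[0x02]=0x6a, mem[0x05]=0xf8, mem[0x03]=0xe4

MEM[0x18,0x1d,0x02,0x05,0x03] = e4 3d 6a f8 e4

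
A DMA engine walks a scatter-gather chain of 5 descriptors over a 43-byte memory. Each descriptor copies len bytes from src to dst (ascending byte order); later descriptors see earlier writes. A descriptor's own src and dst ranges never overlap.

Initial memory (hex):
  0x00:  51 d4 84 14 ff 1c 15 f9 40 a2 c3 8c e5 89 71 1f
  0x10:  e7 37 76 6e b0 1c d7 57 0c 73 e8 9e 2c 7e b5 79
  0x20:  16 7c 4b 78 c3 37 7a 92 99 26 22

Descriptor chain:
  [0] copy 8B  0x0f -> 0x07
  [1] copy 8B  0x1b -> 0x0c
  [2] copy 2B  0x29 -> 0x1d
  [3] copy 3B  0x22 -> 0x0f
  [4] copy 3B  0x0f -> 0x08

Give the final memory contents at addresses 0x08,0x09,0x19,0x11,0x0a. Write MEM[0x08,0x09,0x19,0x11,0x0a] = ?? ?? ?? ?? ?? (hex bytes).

MEM[0x08,0x09,0x19,0x11,0x0a] = 4b 78 73 c3 c3

D0: mem[0x07..0x0e] <- [1f e7 37 76 6e b0 1c d7]
D1: mem[0x0c..0x13] <- [9e 2c 7e b5 79 16 7c 4b]
D2: mem[0x1d..0x1e] <- [26 22]
D3: mem[0x0f..0x11] <- [4b 78 c3]
D4: mem[0x08..0x0a] <- [4b 78 c3]
query mem[0x08]=0x4b, mem[0x09]=0x78, mem[0x19]=0x73, mem[0x11]=0xc3, mem[0x0a]=0xc3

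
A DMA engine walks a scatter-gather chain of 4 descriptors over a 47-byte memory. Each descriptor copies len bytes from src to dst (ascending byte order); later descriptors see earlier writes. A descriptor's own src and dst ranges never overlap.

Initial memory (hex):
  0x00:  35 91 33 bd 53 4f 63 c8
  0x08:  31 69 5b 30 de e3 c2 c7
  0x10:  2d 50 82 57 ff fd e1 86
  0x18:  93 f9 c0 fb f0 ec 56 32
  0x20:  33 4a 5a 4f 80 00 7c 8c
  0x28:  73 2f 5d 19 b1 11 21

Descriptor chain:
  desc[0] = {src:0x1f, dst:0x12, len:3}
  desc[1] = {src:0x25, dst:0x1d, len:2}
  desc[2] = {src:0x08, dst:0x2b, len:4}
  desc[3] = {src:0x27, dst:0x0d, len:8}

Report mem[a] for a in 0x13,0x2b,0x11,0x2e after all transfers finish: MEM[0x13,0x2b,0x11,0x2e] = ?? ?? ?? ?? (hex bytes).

D0: mem[0x12..0x14] <- [32 33 4a]
D1: mem[0x1d..0x1e] <- [00 7c]
D2: mem[0x2b..0x2e] <- [31 69 5b 30]
D3: mem[0x0d..0x14] <- [8c 73 2f 5d 31 69 5b 30]
query mem[0x13]=0x5b, mem[0x2b]=0x31, mem[0x11]=0x31, mem[0x2e]=0x30

MEM[0x13,0x2b,0x11,0x2e] = 5b 31 31 30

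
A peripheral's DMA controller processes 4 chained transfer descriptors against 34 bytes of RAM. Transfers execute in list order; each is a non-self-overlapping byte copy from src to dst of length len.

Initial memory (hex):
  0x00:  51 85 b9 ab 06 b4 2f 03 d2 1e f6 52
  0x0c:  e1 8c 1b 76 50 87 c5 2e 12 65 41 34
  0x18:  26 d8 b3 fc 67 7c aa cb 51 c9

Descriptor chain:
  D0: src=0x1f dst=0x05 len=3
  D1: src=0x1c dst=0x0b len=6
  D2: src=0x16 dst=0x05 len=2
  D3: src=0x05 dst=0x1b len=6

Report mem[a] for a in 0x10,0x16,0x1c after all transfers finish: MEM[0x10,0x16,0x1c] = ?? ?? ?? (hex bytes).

  after D0: wrote 3B at 0x05 = cb51c9
  after D1: wrote 6B at 0x0b = 677caacb51c9
  after D2: wrote 2B at 0x05 = 4134
  after D3: wrote 6B at 0x1b = 4134c9d21ef6
query mem[0x10]=0xc9, mem[0x16]=0x41, mem[0x1c]=0x34

MEM[0x10,0x16,0x1c] = c9 41 34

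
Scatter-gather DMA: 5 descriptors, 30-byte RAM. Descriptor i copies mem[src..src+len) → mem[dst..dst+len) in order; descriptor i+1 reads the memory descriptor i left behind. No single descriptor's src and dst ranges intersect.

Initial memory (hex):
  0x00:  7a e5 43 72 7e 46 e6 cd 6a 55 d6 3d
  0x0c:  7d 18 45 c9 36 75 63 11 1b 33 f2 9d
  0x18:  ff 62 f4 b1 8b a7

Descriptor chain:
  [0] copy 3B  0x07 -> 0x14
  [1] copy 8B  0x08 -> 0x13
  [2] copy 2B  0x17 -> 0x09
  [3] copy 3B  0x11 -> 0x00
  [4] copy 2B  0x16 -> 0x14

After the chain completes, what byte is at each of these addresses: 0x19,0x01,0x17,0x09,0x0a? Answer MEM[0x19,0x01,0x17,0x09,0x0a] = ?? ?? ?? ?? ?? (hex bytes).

MEM[0x19,0x01,0x17,0x09,0x0a] = 45 63 7d 7d 18

D0: mem[0x14..0x16] <- [cd 6a 55]
D1: mem[0x13..0x1a] <- [6a 55 d6 3d 7d 18 45 c9]
D2: mem[0x09..0x0a] <- [7d 18]
D3: mem[0x00..0x02] <- [75 63 6a]
D4: mem[0x14..0x15] <- [3d 7d]
query mem[0x19]=0x45, mem[0x01]=0x63, mem[0x17]=0x7d, mem[0x09]=0x7d, mem[0x0a]=0x18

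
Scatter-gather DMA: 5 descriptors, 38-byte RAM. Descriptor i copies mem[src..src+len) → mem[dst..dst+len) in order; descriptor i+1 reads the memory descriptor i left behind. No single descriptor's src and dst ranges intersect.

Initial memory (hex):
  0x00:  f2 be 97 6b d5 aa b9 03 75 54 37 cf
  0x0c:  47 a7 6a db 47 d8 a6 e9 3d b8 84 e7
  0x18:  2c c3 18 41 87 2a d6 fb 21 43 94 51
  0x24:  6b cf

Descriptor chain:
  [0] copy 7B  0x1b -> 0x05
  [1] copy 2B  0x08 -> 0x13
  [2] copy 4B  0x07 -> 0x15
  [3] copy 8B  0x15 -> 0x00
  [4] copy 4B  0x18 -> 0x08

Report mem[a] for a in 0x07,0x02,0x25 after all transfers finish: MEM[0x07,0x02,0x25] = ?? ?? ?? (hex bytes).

MEM[0x07,0x02,0x25] = 87 fb cf

D0: mem[0x05..0x0b] <- [41 87 2a d6 fb 21 43]
D1: mem[0x13..0x14] <- [d6 fb]
D2: mem[0x15..0x18] <- [2a d6 fb 21]
D3: mem[0x00..0x07] <- [2a d6 fb 21 c3 18 41 87]
D4: mem[0x08..0x0b] <- [21 c3 18 41]
query mem[0x07]=0x87, mem[0x02]=0xfb, mem[0x25]=0xcf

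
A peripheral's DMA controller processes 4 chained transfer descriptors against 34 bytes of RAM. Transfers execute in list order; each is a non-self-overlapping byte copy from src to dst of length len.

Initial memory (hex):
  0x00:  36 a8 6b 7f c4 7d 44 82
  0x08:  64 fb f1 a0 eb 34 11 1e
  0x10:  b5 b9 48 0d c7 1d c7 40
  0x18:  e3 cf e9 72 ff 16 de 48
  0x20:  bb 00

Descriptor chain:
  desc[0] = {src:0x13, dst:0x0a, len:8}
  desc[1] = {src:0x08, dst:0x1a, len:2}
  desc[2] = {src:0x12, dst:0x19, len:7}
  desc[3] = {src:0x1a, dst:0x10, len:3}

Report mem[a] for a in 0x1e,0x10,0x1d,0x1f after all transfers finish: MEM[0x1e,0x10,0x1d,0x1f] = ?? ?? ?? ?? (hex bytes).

MEM[0x1e,0x10,0x1d,0x1f] = 40 0d c7 e3

#0 dst[0x0a+8] := {0x0d,0xc7,0x1d,0xc7,0x40,0xe3,0xcf,0xe9}
#1 dst[0x1a+2] := {0x64,0xfb}
#2 dst[0x19+7] := {0x48,0x0d,0xc7,0x1d,0xc7,0x40,0xe3}
#3 dst[0x10+3] := {0x0d,0xc7,0x1d}
query mem[0x1e]=0x40, mem[0x10]=0x0d, mem[0x1d]=0xc7, mem[0x1f]=0xe3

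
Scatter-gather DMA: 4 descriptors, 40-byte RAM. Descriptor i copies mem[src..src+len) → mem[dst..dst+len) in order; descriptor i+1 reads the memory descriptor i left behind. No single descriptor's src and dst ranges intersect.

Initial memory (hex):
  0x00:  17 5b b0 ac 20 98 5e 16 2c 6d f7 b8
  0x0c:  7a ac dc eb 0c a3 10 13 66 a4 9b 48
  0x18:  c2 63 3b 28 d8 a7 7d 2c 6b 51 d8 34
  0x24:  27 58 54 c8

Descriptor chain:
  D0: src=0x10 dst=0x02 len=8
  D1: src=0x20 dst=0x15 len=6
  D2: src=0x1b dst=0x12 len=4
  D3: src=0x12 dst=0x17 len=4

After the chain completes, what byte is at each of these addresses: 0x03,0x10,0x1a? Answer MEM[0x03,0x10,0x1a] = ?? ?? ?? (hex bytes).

[0] 0x10->0x02 len=8 : 0c a3 10 13 66 a4 9b 48
[1] 0x20->0x15 len=6 : 6b 51 d8 34 27 58
[2] 0x1b->0x12 len=4 : 28 d8 a7 7d
[3] 0x12->0x17 len=4 : 28 d8 a7 7d
query mem[0x03]=0xa3, mem[0x10]=0x0c, mem[0x1a]=0x7d

MEM[0x03,0x10,0x1a] = a3 0c 7d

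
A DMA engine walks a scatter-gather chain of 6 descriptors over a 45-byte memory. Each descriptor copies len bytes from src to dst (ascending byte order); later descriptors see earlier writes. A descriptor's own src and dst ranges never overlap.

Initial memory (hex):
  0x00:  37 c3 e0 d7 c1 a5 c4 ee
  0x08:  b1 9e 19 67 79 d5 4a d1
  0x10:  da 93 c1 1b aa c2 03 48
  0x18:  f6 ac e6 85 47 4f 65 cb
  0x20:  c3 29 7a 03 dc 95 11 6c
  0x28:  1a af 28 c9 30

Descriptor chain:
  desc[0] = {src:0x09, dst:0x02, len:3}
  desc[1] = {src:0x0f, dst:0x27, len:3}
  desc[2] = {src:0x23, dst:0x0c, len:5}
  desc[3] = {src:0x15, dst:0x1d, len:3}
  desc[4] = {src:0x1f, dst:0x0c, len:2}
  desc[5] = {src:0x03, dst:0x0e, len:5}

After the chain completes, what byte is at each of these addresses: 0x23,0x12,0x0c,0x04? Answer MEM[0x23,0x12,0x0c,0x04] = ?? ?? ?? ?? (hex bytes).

#0 dst[0x02+3] := {0x9e,0x19,0x67}
#1 dst[0x27+3] := {0xd1,0xda,0x93}
#2 dst[0x0c+5] := {0x03,0xdc,0x95,0x11,0xd1}
#3 dst[0x1d+3] := {0xc2,0x03,0x48}
#4 dst[0x0c+2] := {0x48,0xc3}
#5 dst[0x0e+5] := {0x19,0x67,0xa5,0xc4,0xee}
query mem[0x23]=0x03, mem[0x12]=0xee, mem[0x0c]=0x48, mem[0x04]=0x67

MEM[0x23,0x12,0x0c,0x04] = 03 ee 48 67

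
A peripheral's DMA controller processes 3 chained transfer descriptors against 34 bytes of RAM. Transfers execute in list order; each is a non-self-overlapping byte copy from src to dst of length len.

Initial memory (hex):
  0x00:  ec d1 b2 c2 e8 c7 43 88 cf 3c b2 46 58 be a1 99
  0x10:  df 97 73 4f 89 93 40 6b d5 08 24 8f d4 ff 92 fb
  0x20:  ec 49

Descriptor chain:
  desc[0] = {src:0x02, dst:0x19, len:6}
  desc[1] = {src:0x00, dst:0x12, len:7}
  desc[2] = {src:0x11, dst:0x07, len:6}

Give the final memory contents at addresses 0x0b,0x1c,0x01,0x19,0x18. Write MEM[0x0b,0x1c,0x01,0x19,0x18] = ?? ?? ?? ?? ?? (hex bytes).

  after D0: wrote 6B at 0x19 = b2c2e8c74388
  after D1: wrote 7B at 0x12 = ecd1b2c2e8c743
  after D2: wrote 6B at 0x07 = 97ecd1b2c2e8
query mem[0x0b]=0xc2, mem[0x1c]=0xc7, mem[0x01]=0xd1, mem[0x19]=0xb2, mem[0x18]=0x43

MEM[0x0b,0x1c,0x01,0x19,0x18] = c2 c7 d1 b2 43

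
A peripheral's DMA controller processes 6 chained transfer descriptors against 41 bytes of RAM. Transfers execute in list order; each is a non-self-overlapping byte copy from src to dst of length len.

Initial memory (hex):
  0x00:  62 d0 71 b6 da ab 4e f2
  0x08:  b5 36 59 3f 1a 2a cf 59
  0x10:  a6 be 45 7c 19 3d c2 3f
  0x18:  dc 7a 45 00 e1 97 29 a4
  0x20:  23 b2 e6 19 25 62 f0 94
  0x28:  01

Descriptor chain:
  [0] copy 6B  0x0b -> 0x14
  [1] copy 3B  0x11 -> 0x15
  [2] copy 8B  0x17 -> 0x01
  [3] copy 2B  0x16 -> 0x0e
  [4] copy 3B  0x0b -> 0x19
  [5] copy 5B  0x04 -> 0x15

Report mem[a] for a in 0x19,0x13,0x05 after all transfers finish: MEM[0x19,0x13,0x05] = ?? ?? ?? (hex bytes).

  after D0: wrote 6B at 0x14 = 3f1a2acf59a6
  after D1: wrote 3B at 0x15 = be457c
  after D2: wrote 8B at 0x01 = 7c59a64500e19729
  after D3: wrote 2B at 0x0e = 457c
  after D4: wrote 3B at 0x19 = 3f1a2a
  after D5: wrote 5B at 0x15 = 4500e19729
query mem[0x19]=0x29, mem[0x13]=0x7c, mem[0x05]=0x00

MEM[0x19,0x13,0x05] = 29 7c 00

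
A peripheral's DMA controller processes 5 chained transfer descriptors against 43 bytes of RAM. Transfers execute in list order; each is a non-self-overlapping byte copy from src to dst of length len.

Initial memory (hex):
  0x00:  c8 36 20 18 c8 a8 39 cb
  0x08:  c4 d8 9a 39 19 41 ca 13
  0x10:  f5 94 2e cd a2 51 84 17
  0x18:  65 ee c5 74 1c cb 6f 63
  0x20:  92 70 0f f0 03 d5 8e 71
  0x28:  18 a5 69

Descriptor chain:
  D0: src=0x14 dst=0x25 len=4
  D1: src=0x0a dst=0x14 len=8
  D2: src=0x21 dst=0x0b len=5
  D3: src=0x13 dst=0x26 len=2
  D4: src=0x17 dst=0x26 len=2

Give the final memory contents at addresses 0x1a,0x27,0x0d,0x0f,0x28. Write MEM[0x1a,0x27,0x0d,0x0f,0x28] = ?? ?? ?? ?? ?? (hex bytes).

D0: mem[0x25..0x28] <- [a2 51 84 17]
D1: mem[0x14..0x1b] <- [9a 39 19 41 ca 13 f5 94]
D2: mem[0x0b..0x0f] <- [70 0f f0 03 a2]
D3: mem[0x26..0x27] <- [cd 9a]
D4: mem[0x26..0x27] <- [41 ca]
query mem[0x1a]=0xf5, mem[0x27]=0xca, mem[0x0d]=0xf0, mem[0x0f]=0xa2, mem[0x28]=0x17

MEM[0x1a,0x27,0x0d,0x0f,0x28] = f5 ca f0 a2 17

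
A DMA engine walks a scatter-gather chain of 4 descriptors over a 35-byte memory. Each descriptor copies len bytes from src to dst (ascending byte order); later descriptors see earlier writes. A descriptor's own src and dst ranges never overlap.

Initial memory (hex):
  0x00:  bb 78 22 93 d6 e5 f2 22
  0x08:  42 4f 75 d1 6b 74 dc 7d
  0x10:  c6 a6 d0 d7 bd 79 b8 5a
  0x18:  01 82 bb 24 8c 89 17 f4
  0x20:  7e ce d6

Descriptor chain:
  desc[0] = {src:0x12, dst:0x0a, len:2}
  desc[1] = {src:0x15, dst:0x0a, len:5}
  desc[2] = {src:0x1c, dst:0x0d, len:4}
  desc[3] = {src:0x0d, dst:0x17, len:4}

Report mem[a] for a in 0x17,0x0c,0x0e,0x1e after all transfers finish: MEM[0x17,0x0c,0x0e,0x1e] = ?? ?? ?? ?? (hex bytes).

MEM[0x17,0x0c,0x0e,0x1e] = 8c 5a 89 17

D0: mem[0x0a..0x0b] <- [d0 d7]
D1: mem[0x0a..0x0e] <- [79 b8 5a 01 82]
D2: mem[0x0d..0x10] <- [8c 89 17 f4]
D3: mem[0x17..0x1a] <- [8c 89 17 f4]
query mem[0x17]=0x8c, mem[0x0c]=0x5a, mem[0x0e]=0x89, mem[0x1e]=0x17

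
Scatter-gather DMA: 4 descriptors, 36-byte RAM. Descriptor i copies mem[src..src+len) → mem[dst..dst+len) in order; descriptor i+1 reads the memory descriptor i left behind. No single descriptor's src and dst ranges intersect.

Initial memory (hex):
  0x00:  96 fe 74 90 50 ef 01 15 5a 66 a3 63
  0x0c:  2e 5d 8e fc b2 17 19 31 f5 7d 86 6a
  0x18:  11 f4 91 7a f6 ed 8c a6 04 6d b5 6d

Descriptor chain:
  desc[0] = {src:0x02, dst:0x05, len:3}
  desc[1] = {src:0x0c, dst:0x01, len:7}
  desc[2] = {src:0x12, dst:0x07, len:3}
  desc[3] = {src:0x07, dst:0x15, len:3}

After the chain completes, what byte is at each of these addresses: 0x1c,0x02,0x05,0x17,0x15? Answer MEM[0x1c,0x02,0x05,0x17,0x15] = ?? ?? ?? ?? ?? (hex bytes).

D0: mem[0x05..0x07] <- [74 90 50]
D1: mem[0x01..0x07] <- [2e 5d 8e fc b2 17 19]
D2: mem[0x07..0x09] <- [19 31 f5]
D3: mem[0x15..0x17] <- [19 31 f5]
query mem[0x1c]=0xf6, mem[0x02]=0x5d, mem[0x05]=0xb2, mem[0x17]=0xf5, mem[0x15]=0x19

MEM[0x1c,0x02,0x05,0x17,0x15] = f6 5d b2 f5 19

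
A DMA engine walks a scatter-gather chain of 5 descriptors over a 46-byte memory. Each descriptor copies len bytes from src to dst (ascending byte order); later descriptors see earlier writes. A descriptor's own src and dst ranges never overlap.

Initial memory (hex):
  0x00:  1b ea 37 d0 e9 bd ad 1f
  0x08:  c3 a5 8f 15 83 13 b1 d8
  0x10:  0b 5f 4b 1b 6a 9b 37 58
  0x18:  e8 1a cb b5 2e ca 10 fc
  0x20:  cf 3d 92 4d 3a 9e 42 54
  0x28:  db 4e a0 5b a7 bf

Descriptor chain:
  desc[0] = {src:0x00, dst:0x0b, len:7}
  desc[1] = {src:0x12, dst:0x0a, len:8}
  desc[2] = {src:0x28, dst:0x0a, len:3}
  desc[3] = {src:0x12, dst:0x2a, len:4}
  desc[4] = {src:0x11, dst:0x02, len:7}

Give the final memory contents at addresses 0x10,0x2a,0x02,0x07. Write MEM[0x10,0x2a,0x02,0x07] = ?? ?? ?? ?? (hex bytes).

MEM[0x10,0x2a,0x02,0x07] = e8 4b 1a 37

  after D0: wrote 7B at 0x0b = 1bea37d0e9bdad
  after D1: wrote 8B at 0x0a = 4b1b6a9b3758e81a
  after D2: wrote 3B at 0x0a = db4ea0
  after D3: wrote 4B at 0x2a = 4b1b6a9b
  after D4: wrote 7B at 0x02 = 1a4b1b6a9b3758
query mem[0x10]=0xe8, mem[0x2a]=0x4b, mem[0x02]=0x1a, mem[0x07]=0x37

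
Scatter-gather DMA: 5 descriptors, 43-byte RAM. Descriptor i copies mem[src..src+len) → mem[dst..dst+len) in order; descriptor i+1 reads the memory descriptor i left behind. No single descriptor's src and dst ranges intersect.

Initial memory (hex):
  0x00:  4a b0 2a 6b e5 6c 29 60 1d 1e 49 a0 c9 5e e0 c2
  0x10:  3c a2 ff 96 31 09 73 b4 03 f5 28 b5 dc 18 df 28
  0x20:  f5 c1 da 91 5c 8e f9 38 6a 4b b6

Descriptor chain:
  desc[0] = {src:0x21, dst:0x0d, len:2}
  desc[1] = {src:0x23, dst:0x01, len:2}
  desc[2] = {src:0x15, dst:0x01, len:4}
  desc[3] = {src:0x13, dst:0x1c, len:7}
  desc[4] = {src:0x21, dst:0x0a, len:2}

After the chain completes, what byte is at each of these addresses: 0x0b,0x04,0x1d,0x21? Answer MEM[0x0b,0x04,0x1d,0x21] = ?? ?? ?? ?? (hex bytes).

MEM[0x0b,0x04,0x1d,0x21] = f5 03 31 03

[0] 0x21->0x0d len=2 : c1 da
[1] 0x23->0x01 len=2 : 91 5c
[2] 0x15->0x01 len=4 : 09 73 b4 03
[3] 0x13->0x1c len=7 : 96 31 09 73 b4 03 f5
[4] 0x21->0x0a len=2 : 03 f5
query mem[0x0b]=0xf5, mem[0x04]=0x03, mem[0x1d]=0x31, mem[0x21]=0x03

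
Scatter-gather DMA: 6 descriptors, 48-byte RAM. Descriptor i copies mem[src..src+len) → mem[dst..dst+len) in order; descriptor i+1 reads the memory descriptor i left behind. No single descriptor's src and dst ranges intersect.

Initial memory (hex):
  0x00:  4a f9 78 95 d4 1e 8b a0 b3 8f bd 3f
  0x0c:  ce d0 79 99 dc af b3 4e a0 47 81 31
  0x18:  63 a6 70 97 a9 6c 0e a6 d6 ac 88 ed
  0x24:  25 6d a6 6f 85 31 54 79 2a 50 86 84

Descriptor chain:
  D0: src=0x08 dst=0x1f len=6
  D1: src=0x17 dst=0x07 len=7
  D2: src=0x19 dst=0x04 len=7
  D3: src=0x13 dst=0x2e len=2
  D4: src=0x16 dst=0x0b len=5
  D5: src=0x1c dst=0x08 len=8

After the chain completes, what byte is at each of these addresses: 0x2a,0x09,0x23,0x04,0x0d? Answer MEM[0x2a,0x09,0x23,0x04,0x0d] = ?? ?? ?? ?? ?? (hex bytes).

MEM[0x2a,0x09,0x23,0x04,0x0d] = 54 6c ce a6 bd

#0 dst[0x1f+6] := {0xb3,0x8f,0xbd,0x3f,0xce,0xd0}
#1 dst[0x07+7] := {0x31,0x63,0xa6,0x70,0x97,0xa9,0x6c}
#2 dst[0x04+7] := {0xa6,0x70,0x97,0xa9,0x6c,0x0e,0xb3}
#3 dst[0x2e+2] := {0x4e,0xa0}
#4 dst[0x0b+5] := {0x81,0x31,0x63,0xa6,0x70}
#5 dst[0x08+8] := {0xa9,0x6c,0x0e,0xb3,0x8f,0xbd,0x3f,0xce}
query mem[0x2a]=0x54, mem[0x09]=0x6c, mem[0x23]=0xce, mem[0x04]=0xa6, mem[0x0d]=0xbd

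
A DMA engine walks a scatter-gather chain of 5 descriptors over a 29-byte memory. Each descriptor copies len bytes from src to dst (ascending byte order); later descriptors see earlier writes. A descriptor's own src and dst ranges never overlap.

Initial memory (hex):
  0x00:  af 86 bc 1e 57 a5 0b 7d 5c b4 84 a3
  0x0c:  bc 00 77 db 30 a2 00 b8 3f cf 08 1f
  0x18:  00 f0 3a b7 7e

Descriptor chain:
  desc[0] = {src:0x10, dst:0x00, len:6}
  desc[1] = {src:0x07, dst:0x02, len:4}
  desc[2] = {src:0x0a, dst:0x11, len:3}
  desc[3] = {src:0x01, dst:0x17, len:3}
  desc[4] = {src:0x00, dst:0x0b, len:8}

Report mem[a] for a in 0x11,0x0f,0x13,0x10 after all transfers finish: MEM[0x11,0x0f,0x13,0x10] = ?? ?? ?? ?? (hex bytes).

  after D0: wrote 6B at 0x00 = 30a200b83fcf
  after D1: wrote 4B at 0x02 = 7d5cb484
  after D2: wrote 3B at 0x11 = 84a3bc
  after D3: wrote 3B at 0x17 = a27d5c
  after D4: wrote 8B at 0x0b = 30a27d5cb4840b7d
query mem[0x11]=0x0b, mem[0x0f]=0xb4, mem[0x13]=0xbc, mem[0x10]=0x84

MEM[0x11,0x0f,0x13,0x10] = 0b b4 bc 84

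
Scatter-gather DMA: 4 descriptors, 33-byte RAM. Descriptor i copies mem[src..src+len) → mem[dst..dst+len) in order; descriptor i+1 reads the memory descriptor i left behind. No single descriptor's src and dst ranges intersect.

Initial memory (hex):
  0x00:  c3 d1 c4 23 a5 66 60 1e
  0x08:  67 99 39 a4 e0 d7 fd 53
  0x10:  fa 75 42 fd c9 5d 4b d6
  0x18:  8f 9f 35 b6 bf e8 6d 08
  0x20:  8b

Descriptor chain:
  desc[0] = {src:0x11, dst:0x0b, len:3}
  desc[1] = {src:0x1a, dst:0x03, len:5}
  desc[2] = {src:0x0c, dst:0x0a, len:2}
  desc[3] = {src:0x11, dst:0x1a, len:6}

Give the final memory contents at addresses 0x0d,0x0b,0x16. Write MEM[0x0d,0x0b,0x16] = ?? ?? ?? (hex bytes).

D0: mem[0x0b..0x0d] <- [75 42 fd]
D1: mem[0x03..0x07] <- [35 b6 bf e8 6d]
D2: mem[0x0a..0x0b] <- [42 fd]
D3: mem[0x1a..0x1f] <- [75 42 fd c9 5d 4b]
query mem[0x0d]=0xfd, mem[0x0b]=0xfd, mem[0x16]=0x4b

MEM[0x0d,0x0b,0x16] = fd fd 4b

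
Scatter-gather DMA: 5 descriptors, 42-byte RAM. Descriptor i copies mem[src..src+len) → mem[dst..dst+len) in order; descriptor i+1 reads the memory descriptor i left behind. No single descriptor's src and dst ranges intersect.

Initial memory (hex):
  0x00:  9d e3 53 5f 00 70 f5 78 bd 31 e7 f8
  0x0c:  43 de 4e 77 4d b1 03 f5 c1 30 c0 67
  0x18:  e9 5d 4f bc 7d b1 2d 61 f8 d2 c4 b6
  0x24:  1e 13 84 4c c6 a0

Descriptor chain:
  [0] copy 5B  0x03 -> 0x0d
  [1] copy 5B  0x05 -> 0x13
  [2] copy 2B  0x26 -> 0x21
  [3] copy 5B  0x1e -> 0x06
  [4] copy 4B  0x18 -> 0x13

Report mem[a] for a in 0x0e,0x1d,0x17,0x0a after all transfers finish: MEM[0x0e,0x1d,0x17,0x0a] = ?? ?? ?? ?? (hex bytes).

[0] 0x03->0x0d len=5 : 5f 00 70 f5 78
[1] 0x05->0x13 len=5 : 70 f5 78 bd 31
[2] 0x26->0x21 len=2 : 84 4c
[3] 0x1e->0x06 len=5 : 2d 61 f8 84 4c
[4] 0x18->0x13 len=4 : e9 5d 4f bc
query mem[0x0e]=0x00, mem[0x1d]=0xb1, mem[0x17]=0x31, mem[0x0a]=0x4c

MEM[0x0e,0x1d,0x17,0x0a] = 00 b1 31 4c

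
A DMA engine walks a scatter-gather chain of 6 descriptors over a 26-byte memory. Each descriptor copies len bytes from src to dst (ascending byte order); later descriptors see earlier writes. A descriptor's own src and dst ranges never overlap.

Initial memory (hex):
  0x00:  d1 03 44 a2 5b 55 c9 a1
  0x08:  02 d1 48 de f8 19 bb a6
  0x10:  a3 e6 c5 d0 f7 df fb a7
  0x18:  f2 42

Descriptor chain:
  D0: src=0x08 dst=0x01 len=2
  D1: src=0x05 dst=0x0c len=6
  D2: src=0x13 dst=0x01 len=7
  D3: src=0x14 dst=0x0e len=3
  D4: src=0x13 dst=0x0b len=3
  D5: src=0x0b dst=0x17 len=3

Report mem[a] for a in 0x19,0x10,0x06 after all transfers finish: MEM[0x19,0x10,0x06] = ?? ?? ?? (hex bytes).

MEM[0x19,0x10,0x06] = df fb f2

[0] 0x08->0x01 len=2 : 02 d1
[1] 0x05->0x0c len=6 : 55 c9 a1 02 d1 48
[2] 0x13->0x01 len=7 : d0 f7 df fb a7 f2 42
[3] 0x14->0x0e len=3 : f7 df fb
[4] 0x13->0x0b len=3 : d0 f7 df
[5] 0x0b->0x17 len=3 : d0 f7 df
query mem[0x19]=0xdf, mem[0x10]=0xfb, mem[0x06]=0xf2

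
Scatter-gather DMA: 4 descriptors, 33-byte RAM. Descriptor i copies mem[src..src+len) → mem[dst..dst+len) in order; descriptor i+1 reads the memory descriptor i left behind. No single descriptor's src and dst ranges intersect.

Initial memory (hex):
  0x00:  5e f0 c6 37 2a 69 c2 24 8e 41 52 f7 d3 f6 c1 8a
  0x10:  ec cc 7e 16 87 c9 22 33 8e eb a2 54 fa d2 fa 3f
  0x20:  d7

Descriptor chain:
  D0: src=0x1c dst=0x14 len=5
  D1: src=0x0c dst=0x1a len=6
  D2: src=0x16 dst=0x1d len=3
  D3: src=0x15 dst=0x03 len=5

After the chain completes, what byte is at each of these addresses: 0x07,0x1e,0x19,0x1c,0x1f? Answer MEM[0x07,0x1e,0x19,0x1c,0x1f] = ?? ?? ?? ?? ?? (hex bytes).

MEM[0x07,0x1e,0x19,0x1c,0x1f] = eb 3f eb c1 d7

D0: mem[0x14..0x18] <- [fa d2 fa 3f d7]
D1: mem[0x1a..0x1f] <- [d3 f6 c1 8a ec cc]
D2: mem[0x1d..0x1f] <- [fa 3f d7]
D3: mem[0x03..0x07] <- [d2 fa 3f d7 eb]
query mem[0x07]=0xeb, mem[0x1e]=0x3f, mem[0x19]=0xeb, mem[0x1c]=0xc1, mem[0x1f]=0xd7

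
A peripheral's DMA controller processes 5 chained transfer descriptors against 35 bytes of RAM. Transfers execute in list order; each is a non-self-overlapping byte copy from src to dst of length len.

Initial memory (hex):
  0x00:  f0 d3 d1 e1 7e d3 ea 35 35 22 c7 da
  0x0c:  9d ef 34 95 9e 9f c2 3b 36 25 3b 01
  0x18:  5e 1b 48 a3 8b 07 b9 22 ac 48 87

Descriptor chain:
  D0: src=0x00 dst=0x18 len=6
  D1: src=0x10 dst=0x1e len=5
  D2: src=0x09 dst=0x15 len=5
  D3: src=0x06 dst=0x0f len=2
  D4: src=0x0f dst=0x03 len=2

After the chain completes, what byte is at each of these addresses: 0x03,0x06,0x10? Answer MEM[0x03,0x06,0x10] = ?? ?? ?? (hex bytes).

MEM[0x03,0x06,0x10] = ea ea 35

D0: mem[0x18..0x1d] <- [f0 d3 d1 e1 7e d3]
D1: mem[0x1e..0x22] <- [9e 9f c2 3b 36]
D2: mem[0x15..0x19] <- [22 c7 da 9d ef]
D3: mem[0x0f..0x10] <- [ea 35]
D4: mem[0x03..0x04] <- [ea 35]
query mem[0x03]=0xea, mem[0x06]=0xea, mem[0x10]=0x35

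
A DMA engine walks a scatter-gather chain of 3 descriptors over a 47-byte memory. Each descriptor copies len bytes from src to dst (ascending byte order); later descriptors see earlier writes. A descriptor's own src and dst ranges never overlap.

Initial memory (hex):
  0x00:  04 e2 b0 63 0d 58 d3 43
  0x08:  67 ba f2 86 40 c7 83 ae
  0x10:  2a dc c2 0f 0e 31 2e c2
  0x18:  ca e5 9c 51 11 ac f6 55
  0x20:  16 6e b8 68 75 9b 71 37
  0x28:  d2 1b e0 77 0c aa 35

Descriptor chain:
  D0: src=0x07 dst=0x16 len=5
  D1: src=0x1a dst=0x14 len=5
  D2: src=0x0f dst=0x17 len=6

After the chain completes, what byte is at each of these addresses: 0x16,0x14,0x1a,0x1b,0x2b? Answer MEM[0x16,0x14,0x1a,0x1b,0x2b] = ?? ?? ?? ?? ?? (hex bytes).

MEM[0x16,0x14,0x1a,0x1b,0x2b] = 11 86 c2 0f 77

#0 dst[0x16+5] := {0x43,0x67,0xba,0xf2,0x86}
#1 dst[0x14+5] := {0x86,0x51,0x11,0xac,0xf6}
#2 dst[0x17+6] := {0xae,0x2a,0xdc,0xc2,0x0f,0x86}
query mem[0x16]=0x11, mem[0x14]=0x86, mem[0x1a]=0xc2, mem[0x1b]=0x0f, mem[0x2b]=0x77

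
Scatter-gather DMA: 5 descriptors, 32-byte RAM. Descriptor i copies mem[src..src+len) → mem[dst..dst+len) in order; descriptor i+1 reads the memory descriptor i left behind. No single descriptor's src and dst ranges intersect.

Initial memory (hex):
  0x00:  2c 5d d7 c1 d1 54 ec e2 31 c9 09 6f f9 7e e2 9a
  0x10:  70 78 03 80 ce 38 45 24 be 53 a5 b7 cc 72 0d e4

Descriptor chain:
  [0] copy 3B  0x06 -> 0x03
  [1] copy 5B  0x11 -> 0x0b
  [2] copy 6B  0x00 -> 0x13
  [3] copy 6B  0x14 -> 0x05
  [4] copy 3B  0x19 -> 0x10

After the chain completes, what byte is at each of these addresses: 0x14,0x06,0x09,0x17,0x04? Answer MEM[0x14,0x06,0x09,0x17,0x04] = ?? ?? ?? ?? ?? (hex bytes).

[0] 0x06->0x03 len=3 : ec e2 31
[1] 0x11->0x0b len=5 : 78 03 80 ce 38
[2] 0x00->0x13 len=6 : 2c 5d d7 ec e2 31
[3] 0x14->0x05 len=6 : 5d d7 ec e2 31 53
[4] 0x19->0x10 len=3 : 53 a5 b7
query mem[0x14]=0x5d, mem[0x06]=0xd7, mem[0x09]=0x31, mem[0x17]=0xe2, mem[0x04]=0xe2

MEM[0x14,0x06,0x09,0x17,0x04] = 5d d7 31 e2 e2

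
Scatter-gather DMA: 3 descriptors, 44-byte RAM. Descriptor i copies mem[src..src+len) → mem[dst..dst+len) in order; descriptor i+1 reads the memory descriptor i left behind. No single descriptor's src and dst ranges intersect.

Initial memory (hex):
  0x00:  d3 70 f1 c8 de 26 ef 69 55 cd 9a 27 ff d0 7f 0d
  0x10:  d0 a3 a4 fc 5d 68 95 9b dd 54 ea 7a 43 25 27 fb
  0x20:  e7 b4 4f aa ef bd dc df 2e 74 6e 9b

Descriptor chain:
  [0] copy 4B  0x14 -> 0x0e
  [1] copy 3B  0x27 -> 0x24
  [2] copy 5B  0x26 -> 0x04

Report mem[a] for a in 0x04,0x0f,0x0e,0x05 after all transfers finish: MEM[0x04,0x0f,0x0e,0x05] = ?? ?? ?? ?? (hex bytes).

MEM[0x04,0x0f,0x0e,0x05] = 74 68 5d df

[0] 0x14->0x0e len=4 : 5d 68 95 9b
[1] 0x27->0x24 len=3 : df 2e 74
[2] 0x26->0x04 len=5 : 74 df 2e 74 6e
query mem[0x04]=0x74, mem[0x0f]=0x68, mem[0x0e]=0x5d, mem[0x05]=0xdf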